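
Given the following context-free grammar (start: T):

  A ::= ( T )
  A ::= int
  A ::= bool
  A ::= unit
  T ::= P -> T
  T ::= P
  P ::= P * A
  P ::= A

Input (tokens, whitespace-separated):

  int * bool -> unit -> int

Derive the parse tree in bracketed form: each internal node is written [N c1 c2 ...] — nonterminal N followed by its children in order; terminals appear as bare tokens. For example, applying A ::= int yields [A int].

T
P -> T
P * A -> T
A * A -> T
int * A -> T
int * bool -> T
int * bool -> P -> T
int * bool -> A -> T
int * bool -> unit -> T
int * bool -> unit -> P
int * bool -> unit -> A
int * bool -> unit -> int

[T [P [P [A int]] * [A bool]] -> [T [P [A unit]] -> [T [P [A int]]]]]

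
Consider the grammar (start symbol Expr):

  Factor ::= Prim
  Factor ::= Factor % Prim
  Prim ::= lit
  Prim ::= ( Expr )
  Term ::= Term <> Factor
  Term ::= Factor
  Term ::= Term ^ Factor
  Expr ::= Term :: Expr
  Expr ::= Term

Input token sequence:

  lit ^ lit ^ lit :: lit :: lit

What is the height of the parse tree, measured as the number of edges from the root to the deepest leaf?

[Expr [Term [Term [Term [Factor [Prim lit]]] ^ [Factor [Prim lit]]] ^ [Factor [Prim lit]]] :: [Expr [Term [Factor [Prim lit]]] :: [Expr [Term [Factor [Prim lit]]]]]]

6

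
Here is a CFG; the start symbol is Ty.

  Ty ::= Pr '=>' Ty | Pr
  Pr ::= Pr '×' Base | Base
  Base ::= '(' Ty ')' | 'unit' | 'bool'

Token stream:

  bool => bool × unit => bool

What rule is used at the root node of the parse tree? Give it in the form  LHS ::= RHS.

[Ty [Pr [Base bool]] => [Ty [Pr [Pr [Base bool]] × [Base unit]] => [Ty [Pr [Base bool]]]]]

Ty ::= Pr '=>' Ty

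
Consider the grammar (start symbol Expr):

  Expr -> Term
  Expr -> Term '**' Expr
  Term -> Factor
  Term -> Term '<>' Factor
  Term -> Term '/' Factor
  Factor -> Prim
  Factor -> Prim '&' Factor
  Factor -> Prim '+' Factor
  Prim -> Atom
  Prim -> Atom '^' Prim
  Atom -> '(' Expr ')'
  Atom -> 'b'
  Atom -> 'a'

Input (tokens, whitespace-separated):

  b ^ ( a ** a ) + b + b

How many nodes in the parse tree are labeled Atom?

6

[Expr [Term [Factor [Prim [Atom b] ^ [Prim [Atom ( [Expr [Term [Factor [Prim [Atom a]]]] ** [Expr [Term [Factor [Prim [Atom a]]]]]] )]]] + [Factor [Prim [Atom b]] + [Factor [Prim [Atom b]]]]]]]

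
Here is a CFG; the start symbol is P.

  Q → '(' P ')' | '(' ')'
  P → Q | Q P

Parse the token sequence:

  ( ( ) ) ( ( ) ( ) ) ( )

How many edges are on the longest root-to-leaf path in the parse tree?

[P [Q ( [P [Q ( )]] )] [P [Q ( [P [Q ( )] [P [Q ( )]]] )] [P [Q ( )]]]]

6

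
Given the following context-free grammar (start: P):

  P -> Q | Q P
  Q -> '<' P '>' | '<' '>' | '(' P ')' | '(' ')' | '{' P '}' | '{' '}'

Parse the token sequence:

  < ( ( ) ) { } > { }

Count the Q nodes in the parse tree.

[P [Q < [P [Q ( [P [Q ( )]] )] [P [Q { }]]] >] [P [Q { }]]]

5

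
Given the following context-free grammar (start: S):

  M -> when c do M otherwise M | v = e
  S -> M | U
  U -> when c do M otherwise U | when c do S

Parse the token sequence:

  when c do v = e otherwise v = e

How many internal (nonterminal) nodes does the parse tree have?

[S [M when c do [M v = e] otherwise [M v = e]]]

4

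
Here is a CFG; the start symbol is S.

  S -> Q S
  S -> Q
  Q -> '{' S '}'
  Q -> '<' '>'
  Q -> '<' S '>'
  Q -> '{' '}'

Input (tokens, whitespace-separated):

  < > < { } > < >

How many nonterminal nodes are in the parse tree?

[S [Q < >] [S [Q < [S [Q { }]] >] [S [Q < >]]]]

8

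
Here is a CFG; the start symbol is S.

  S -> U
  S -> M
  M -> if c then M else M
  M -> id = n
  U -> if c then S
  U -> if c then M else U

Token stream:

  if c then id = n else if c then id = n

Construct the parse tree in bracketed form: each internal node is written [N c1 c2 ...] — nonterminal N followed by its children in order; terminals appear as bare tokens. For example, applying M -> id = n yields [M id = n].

[S [U if c then [M id = n] else [U if c then [S [M id = n]]]]]

S
U
if c then M else U
if c then id = n else U
if c then id = n else if c then S
if c then id = n else if c then M
if c then id = n else if c then id = n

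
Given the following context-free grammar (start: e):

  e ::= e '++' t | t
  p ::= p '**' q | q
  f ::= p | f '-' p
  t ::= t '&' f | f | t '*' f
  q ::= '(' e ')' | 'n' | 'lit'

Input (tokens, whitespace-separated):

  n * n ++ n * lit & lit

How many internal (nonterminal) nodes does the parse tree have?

[e [e [t [t [f [p [q n]]]] * [f [p [q n]]]]] ++ [t [t [t [f [p [q n]]]] * [f [p [q lit]]]] & [f [p [q lit]]]]]

22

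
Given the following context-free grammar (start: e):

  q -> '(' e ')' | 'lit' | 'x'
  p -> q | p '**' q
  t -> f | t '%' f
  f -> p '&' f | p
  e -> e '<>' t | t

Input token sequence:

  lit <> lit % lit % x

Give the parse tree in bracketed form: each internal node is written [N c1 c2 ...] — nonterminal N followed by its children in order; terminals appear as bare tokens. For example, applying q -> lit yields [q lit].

e
e <> t
t <> t
f <> t
p <> t
q <> t
lit <> t
lit <> t % f
lit <> t % f % f
lit <> f % f % f
lit <> p % f % f
lit <> q % f % f
lit <> lit % f % f
lit <> lit % p % f
lit <> lit % q % f
lit <> lit % lit % f
lit <> lit % lit % p
lit <> lit % lit % q
lit <> lit % lit % x

[e [e [t [f [p [q lit]]]]] <> [t [t [t [f [p [q lit]]]] % [f [p [q lit]]]] % [f [p [q x]]]]]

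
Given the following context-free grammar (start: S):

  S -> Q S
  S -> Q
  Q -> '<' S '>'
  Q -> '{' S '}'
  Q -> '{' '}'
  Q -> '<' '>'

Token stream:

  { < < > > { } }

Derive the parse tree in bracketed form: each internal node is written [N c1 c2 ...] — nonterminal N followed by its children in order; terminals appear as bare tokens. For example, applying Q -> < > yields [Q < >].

S
Q
{ S }
{ Q S }
{ < S > S }
{ < Q > S }
{ < < > > S }
{ < < > > Q }
{ < < > > { } }

[S [Q { [S [Q < [S [Q < >]] >] [S [Q { }]]] }]]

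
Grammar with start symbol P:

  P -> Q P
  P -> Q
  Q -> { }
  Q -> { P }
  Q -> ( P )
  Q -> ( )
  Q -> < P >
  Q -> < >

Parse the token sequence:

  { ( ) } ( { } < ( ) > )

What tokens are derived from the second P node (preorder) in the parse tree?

( )

[P [Q { [P [Q ( )]] }] [P [Q ( [P [Q { }] [P [Q < [P [Q ( )]] >]]] )]]]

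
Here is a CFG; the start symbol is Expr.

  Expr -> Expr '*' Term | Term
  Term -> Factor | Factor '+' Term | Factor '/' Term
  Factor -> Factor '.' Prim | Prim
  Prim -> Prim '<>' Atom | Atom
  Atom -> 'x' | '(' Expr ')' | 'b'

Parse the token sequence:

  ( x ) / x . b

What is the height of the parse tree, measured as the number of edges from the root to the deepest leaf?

[Expr [Term [Factor [Prim [Atom ( [Expr [Term [Factor [Prim [Atom x]]]]] )]]] / [Term [Factor [Factor [Prim [Atom x]]] . [Prim [Atom b]]]]]]

10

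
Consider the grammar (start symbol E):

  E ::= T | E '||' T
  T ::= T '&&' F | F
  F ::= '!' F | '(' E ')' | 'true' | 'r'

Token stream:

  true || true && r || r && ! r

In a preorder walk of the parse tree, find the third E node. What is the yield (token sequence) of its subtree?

[E [E [E [T [F true]]] || [T [T [F true]] && [F r]]] || [T [T [F r]] && [F ! [F r]]]]

true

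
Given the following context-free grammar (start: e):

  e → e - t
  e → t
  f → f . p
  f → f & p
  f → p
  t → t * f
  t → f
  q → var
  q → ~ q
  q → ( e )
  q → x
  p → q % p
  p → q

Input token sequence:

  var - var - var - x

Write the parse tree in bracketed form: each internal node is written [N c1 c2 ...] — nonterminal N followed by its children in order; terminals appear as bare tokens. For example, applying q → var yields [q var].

e
e - t
e - t - t
e - t - t - t
t - t - t - t
f - t - t - t
p - t - t - t
q - t - t - t
var - t - t - t
var - f - t - t
var - p - t - t
var - q - t - t
var - var - t - t
var - var - f - t
var - var - p - t
var - var - q - t
var - var - var - t
var - var - var - f
var - var - var - p
var - var - var - q
var - var - var - x

[e [e [e [e [t [f [p [q var]]]]] - [t [f [p [q var]]]]] - [t [f [p [q var]]]]] - [t [f [p [q x]]]]]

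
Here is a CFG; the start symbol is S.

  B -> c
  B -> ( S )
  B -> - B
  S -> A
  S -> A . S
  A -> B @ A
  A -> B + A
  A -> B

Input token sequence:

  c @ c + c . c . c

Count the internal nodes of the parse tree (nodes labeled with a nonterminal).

13

[S [A [B c] @ [A [B c] + [A [B c]]]] . [S [A [B c]] . [S [A [B c]]]]]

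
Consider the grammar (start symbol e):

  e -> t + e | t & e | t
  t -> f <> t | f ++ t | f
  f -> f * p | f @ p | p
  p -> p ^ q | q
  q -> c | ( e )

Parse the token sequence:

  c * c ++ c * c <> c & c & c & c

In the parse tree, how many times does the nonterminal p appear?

8

[e [t [f [f [p [q c]]] * [p [q c]]] ++ [t [f [f [p [q c]]] * [p [q c]]] <> [t [f [p [q c]]]]]] & [e [t [f [p [q c]]]] & [e [t [f [p [q c]]]] & [e [t [f [p [q c]]]]]]]]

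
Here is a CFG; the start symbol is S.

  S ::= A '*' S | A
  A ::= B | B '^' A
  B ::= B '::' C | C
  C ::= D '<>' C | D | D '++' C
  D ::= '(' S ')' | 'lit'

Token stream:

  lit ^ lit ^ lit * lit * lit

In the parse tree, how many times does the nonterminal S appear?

3

[S [A [B [C [D lit]]] ^ [A [B [C [D lit]]] ^ [A [B [C [D lit]]]]]] * [S [A [B [C [D lit]]]] * [S [A [B [C [D lit]]]]]]]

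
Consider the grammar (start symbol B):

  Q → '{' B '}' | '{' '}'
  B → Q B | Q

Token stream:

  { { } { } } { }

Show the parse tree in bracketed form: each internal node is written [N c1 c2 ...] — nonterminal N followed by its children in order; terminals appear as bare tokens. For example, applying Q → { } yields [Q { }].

[B [Q { [B [Q { }] [B [Q { }]]] }] [B [Q { }]]]

B
Q B
{ B } B
{ Q B } B
{ { } B } B
{ { } Q } B
{ { } { } } B
{ { } { } } Q
{ { } { } } { }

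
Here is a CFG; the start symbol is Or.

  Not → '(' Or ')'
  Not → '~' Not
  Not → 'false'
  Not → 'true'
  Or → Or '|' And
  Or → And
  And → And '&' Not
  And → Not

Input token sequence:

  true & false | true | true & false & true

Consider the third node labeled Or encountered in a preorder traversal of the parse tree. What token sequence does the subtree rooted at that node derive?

[Or [Or [Or [And [And [Not true]] & [Not false]]] | [And [Not true]]] | [And [And [And [Not true]] & [Not false]] & [Not true]]]

true & false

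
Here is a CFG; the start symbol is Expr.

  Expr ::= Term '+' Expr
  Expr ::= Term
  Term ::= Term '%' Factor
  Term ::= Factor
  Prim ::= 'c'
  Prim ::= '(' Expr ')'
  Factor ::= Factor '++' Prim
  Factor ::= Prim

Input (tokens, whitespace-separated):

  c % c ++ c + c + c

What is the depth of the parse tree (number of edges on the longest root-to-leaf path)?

6

[Expr [Term [Term [Factor [Prim c]]] % [Factor [Factor [Prim c]] ++ [Prim c]]] + [Expr [Term [Factor [Prim c]]] + [Expr [Term [Factor [Prim c]]]]]]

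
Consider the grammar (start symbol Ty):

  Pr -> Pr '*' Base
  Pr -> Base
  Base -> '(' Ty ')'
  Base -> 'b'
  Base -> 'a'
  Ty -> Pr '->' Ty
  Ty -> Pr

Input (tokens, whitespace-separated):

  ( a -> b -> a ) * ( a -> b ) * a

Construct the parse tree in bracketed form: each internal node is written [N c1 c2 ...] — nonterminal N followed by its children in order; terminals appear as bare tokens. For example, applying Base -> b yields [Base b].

Ty
Pr
Pr * Base
Pr * Base * Base
Base * Base * Base
( Ty ) * Base * Base
( Pr -> Ty ) * Base * Base
( Base -> Ty ) * Base * Base
( a -> Ty ) * Base * Base
( a -> Pr -> Ty ) * Base * Base
( a -> Base -> Ty ) * Base * Base
( a -> b -> Ty ) * Base * Base
( a -> b -> Pr ) * Base * Base
( a -> b -> Base ) * Base * Base
( a -> b -> a ) * Base * Base
( a -> b -> a ) * ( Ty ) * Base
( a -> b -> a ) * ( Pr -> Ty ) * Base
( a -> b -> a ) * ( Base -> Ty ) * Base
( a -> b -> a ) * ( a -> Ty ) * Base
( a -> b -> a ) * ( a -> Pr ) * Base
( a -> b -> a ) * ( a -> Base ) * Base
( a -> b -> a ) * ( a -> b ) * Base
( a -> b -> a ) * ( a -> b ) * a

[Ty [Pr [Pr [Pr [Base ( [Ty [Pr [Base a]] -> [Ty [Pr [Base b]] -> [Ty [Pr [Base a]]]]] )]] * [Base ( [Ty [Pr [Base a]] -> [Ty [Pr [Base b]]]] )]] * [Base a]]]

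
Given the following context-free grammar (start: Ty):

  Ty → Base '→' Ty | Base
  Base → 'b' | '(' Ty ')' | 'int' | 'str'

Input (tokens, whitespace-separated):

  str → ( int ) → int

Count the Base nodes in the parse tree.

[Ty [Base str] → [Ty [Base ( [Ty [Base int]] )] → [Ty [Base int]]]]

4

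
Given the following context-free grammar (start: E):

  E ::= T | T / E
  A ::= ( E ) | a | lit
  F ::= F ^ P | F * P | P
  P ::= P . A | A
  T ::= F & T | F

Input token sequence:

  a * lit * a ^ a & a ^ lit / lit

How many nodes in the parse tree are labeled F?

[E [T [F [F [F [F [P [A a]]] * [P [A lit]]] * [P [A a]]] ^ [P [A a]]] & [T [F [F [P [A a]]] ^ [P [A lit]]]]] / [E [T [F [P [A lit]]]]]]

7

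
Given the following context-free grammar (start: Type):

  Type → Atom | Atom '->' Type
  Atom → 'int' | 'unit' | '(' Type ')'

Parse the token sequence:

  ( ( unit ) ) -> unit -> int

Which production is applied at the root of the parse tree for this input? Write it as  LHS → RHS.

Type → Atom '->' Type

[Type [Atom ( [Type [Atom ( [Type [Atom unit]] )]] )] -> [Type [Atom unit] -> [Type [Atom int]]]]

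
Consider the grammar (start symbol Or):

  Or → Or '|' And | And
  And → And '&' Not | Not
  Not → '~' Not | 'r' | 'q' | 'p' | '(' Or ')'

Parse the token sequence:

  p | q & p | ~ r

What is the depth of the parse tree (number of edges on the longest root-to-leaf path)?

5

[Or [Or [Or [And [Not p]]] | [And [And [Not q]] & [Not p]]] | [And [Not ~ [Not r]]]]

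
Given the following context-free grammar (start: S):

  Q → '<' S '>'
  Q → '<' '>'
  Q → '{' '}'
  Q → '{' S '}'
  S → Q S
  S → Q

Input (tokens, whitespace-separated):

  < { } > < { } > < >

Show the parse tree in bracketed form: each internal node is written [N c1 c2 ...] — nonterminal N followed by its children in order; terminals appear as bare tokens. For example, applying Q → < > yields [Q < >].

S
Q S
< S > S
< Q > S
< { } > S
< { } > Q S
< { } > < S > S
< { } > < Q > S
< { } > < { } > S
< { } > < { } > Q
< { } > < { } > < >

[S [Q < [S [Q { }]] >] [S [Q < [S [Q { }]] >] [S [Q < >]]]]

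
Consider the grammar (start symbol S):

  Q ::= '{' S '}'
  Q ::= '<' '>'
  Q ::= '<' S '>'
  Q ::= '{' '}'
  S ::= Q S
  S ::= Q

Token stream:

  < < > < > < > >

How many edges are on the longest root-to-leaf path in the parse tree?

[S [Q < [S [Q < >] [S [Q < >] [S [Q < >]]]] >]]

6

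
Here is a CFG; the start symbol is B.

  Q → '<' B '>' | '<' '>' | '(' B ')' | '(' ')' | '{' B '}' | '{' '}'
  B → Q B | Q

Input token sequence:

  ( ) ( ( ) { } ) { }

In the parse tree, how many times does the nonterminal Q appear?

[B [Q ( )] [B [Q ( [B [Q ( )] [B [Q { }]]] )] [B [Q { }]]]]

5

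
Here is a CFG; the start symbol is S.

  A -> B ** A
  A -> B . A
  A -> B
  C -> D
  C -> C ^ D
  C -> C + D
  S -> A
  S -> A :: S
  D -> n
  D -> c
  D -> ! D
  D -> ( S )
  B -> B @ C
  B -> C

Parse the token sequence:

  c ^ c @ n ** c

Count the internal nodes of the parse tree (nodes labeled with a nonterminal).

[S [A [B [B [C [C [D c]] ^ [D c]]] @ [C [D n]]] ** [A [B [C [D c]]]]]]

14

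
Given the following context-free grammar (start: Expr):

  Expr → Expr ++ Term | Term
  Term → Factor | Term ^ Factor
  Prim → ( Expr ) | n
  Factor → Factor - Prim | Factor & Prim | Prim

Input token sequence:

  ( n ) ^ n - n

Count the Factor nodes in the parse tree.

4

[Expr [Term [Term [Factor [Prim ( [Expr [Term [Factor [Prim n]]]] )]]] ^ [Factor [Factor [Prim n]] - [Prim n]]]]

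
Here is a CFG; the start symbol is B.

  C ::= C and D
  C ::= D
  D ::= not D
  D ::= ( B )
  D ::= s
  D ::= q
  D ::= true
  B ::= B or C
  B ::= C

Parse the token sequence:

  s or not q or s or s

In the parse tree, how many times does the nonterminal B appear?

[B [B [B [B [C [D s]]] or [C [D not [D q]]]] or [C [D s]]] or [C [D s]]]

4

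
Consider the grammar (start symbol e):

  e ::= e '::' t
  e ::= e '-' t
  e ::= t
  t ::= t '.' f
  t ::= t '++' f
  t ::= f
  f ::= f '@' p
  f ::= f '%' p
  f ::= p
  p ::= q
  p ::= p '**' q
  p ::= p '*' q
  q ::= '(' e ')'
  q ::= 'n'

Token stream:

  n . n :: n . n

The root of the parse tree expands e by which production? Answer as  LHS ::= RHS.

[e [e [t [t [f [p [q n]]]] . [f [p [q n]]]]] :: [t [t [f [p [q n]]]] . [f [p [q n]]]]]

e ::= e '::' t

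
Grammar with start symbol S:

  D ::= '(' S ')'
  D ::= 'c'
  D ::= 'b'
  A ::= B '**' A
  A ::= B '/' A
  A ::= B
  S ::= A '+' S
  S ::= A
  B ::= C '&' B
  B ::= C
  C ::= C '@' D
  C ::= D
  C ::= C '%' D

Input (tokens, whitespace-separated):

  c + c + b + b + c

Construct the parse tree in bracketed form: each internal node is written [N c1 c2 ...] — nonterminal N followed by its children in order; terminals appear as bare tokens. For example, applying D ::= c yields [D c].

[S [A [B [C [D c]]]] + [S [A [B [C [D c]]]] + [S [A [B [C [D b]]]] + [S [A [B [C [D b]]]] + [S [A [B [C [D c]]]]]]]]]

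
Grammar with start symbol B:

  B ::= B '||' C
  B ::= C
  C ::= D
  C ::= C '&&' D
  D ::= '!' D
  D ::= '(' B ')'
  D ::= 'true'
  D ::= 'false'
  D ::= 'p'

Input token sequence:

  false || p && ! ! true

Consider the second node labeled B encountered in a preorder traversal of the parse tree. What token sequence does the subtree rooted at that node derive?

[B [B [C [D false]]] || [C [C [D p]] && [D ! [D ! [D true]]]]]

false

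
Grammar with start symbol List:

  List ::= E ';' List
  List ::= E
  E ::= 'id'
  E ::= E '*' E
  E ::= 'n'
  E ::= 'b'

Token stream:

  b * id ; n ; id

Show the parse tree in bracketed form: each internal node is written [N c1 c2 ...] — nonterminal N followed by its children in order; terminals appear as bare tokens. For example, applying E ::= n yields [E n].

[List [E [E b] * [E id]] ; [List [E n] ; [List [E id]]]]

List
E ; List
E * E ; List
b * E ; List
b * id ; List
b * id ; E ; List
b * id ; n ; List
b * id ; n ; E
b * id ; n ; id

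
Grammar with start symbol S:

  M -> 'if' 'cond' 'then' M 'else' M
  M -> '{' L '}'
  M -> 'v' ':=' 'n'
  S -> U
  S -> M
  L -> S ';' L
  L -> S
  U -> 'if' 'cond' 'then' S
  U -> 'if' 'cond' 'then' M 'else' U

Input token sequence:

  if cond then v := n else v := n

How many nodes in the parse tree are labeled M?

[S [M if cond then [M v := n] else [M v := n]]]

3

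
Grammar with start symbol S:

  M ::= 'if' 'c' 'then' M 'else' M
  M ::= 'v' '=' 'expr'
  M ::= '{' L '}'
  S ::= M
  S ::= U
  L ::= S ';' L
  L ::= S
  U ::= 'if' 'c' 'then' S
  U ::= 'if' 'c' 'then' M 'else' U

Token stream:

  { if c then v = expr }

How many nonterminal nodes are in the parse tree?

7

[S [M { [L [S [U if c then [S [M v = expr]]]]] }]]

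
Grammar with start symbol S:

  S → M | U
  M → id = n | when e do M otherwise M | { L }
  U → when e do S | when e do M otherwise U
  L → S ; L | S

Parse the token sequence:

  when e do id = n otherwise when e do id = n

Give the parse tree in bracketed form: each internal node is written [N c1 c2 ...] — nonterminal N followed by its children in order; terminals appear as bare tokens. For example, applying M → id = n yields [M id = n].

[S [U when e do [M id = n] otherwise [U when e do [S [M id = n]]]]]

S
U
when e do M otherwise U
when e do id = n otherwise U
when e do id = n otherwise when e do S
when e do id = n otherwise when e do M
when e do id = n otherwise when e do id = n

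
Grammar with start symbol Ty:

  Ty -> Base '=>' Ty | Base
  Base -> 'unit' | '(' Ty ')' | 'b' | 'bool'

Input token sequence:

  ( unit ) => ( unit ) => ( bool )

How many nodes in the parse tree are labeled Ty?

6

[Ty [Base ( [Ty [Base unit]] )] => [Ty [Base ( [Ty [Base unit]] )] => [Ty [Base ( [Ty [Base bool]] )]]]]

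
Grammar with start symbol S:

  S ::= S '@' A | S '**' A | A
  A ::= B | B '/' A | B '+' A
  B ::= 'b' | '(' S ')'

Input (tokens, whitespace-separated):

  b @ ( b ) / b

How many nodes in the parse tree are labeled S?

3

[S [S [A [B b]]] @ [A [B ( [S [A [B b]]] )] / [A [B b]]]]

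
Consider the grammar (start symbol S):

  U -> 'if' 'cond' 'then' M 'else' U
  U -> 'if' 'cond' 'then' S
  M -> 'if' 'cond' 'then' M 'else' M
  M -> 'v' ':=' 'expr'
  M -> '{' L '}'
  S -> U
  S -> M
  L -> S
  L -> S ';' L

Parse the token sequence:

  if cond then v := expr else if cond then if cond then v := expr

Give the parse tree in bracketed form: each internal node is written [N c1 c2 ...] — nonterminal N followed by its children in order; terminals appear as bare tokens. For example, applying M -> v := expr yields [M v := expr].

S
U
if cond then M else U
if cond then v := expr else U
if cond then v := expr else if cond then S
if cond then v := expr else if cond then U
if cond then v := expr else if cond then if cond then S
if cond then v := expr else if cond then if cond then M
if cond then v := expr else if cond then if cond then v := expr

[S [U if cond then [M v := expr] else [U if cond then [S [U if cond then [S [M v := expr]]]]]]]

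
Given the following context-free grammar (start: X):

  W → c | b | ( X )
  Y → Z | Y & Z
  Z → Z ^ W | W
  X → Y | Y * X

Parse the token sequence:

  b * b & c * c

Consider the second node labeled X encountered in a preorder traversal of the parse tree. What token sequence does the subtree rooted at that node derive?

[X [Y [Z [W b]]] * [X [Y [Y [Z [W b]]] & [Z [W c]]] * [X [Y [Z [W c]]]]]]

b & c * c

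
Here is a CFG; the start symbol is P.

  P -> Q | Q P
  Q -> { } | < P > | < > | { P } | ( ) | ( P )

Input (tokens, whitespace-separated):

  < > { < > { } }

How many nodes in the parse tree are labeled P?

4

[P [Q < >] [P [Q { [P [Q < >] [P [Q { }]]] }]]]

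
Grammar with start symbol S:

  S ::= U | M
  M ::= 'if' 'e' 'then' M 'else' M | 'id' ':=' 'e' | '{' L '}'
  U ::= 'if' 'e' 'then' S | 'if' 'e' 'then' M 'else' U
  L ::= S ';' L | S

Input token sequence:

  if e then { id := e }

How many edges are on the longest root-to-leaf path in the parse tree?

7

[S [U if e then [S [M { [L [S [M id := e]]] }]]]]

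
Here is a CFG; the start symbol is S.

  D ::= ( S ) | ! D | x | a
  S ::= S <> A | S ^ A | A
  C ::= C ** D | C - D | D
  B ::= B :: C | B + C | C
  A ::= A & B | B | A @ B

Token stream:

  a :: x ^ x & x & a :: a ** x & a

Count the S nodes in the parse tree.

[S [S [A [B [B [C [D a]]] :: [C [D x]]]]] ^ [A [A [A [A [B [C [D x]]]] & [B [C [D x]]]] & [B [B [C [D a]]] :: [C [C [D a]] ** [D x]]]] & [B [C [D a]]]]]

2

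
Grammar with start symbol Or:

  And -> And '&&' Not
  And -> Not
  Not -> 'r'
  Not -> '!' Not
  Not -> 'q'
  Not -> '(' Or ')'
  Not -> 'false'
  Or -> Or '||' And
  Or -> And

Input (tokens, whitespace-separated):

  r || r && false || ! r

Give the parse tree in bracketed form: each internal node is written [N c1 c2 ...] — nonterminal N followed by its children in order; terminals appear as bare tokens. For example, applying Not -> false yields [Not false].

[Or [Or [Or [And [Not r]]] || [And [And [Not r]] && [Not false]]] || [And [Not ! [Not r]]]]

Or
Or || And
Or || And || And
And || And || And
Not || And || And
r || And || And
r || And && Not || And
r || Not && Not || And
r || r && Not || And
r || r && false || And
r || r && false || Not
r || r && false || ! Not
r || r && false || ! r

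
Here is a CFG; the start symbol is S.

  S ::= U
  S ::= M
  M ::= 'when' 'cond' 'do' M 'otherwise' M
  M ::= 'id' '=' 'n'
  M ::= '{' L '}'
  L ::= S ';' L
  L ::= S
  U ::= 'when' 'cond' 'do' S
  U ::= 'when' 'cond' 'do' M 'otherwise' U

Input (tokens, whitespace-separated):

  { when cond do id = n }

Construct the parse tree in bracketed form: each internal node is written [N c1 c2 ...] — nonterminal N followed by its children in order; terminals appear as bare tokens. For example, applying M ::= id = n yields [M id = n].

[S [M { [L [S [U when cond do [S [M id = n]]]]] }]]

S
M
{ L }
{ S }
{ U }
{ when cond do S }
{ when cond do M }
{ when cond do id = n }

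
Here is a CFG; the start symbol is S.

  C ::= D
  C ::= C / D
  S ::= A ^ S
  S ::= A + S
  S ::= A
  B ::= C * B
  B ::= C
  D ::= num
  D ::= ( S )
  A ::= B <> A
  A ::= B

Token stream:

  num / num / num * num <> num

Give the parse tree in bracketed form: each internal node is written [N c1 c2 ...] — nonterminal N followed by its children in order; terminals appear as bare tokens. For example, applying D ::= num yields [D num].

[S [A [B [C [C [C [D num]] / [D num]] / [D num]] * [B [C [D num]]]] <> [A [B [C [D num]]]]]]

S
A
B <> A
C * B <> A
C / D * B <> A
C / D / D * B <> A
D / D / D * B <> A
num / D / D * B <> A
num / num / D * B <> A
num / num / num * B <> A
num / num / num * C <> A
num / num / num * D <> A
num / num / num * num <> A
num / num / num * num <> B
num / num / num * num <> C
num / num / num * num <> D
num / num / num * num <> num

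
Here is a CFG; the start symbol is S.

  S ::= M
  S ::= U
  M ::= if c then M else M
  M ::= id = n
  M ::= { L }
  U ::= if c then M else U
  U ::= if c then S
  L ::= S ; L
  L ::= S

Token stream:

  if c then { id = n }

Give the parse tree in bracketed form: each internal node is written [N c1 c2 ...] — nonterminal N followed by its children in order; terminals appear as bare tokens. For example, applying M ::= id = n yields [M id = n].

[S [U if c then [S [M { [L [S [M id = n]]] }]]]]

S
U
if c then S
if c then M
if c then { L }
if c then { S }
if c then { M }
if c then { id = n }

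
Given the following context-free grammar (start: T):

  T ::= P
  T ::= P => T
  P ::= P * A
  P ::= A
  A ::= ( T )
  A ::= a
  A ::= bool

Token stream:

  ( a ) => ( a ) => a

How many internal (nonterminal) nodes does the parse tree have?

15

[T [P [A ( [T [P [A a]]] )]] => [T [P [A ( [T [P [A a]]] )]] => [T [P [A a]]]]]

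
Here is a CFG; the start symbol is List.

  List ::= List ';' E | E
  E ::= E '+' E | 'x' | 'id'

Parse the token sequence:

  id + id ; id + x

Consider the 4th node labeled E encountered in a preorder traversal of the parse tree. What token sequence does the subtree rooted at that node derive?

[List [List [E [E id] + [E id]]] ; [E [E id] + [E x]]]

id + x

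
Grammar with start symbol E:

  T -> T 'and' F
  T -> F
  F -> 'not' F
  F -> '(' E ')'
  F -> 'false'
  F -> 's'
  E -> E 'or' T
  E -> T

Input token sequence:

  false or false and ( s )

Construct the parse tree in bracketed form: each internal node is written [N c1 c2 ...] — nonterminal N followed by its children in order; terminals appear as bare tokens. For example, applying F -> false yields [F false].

E
E or T
T or T
F or T
false or T
false or T and F
false or F and F
false or false and F
false or false and ( E )
false or false and ( T )
false or false and ( F )
false or false and ( s )

[E [E [T [F false]]] or [T [T [F false]] and [F ( [E [T [F s]]] )]]]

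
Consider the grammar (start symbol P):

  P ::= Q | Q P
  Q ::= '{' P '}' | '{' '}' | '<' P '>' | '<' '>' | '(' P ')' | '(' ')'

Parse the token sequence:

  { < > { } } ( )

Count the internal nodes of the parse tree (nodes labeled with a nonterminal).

8

[P [Q { [P [Q < >] [P [Q { }]]] }] [P [Q ( )]]]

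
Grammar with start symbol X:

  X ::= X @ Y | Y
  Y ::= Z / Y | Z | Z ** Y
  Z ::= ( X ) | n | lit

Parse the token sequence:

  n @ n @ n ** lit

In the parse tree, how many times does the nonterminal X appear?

3

[X [X [X [Y [Z n]]] @ [Y [Z n]]] @ [Y [Z n] ** [Y [Z lit]]]]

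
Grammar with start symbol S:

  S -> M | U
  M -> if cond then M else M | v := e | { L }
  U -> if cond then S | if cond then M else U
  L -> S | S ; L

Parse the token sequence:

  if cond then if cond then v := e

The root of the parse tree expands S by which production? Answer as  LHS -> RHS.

S -> U

[S [U if cond then [S [U if cond then [S [M v := e]]]]]]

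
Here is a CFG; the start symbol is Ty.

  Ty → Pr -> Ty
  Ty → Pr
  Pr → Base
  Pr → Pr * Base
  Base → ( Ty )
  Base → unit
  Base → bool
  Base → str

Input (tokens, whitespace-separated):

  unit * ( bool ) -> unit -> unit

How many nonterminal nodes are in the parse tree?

14

[Ty [Pr [Pr [Base unit]] * [Base ( [Ty [Pr [Base bool]]] )]] -> [Ty [Pr [Base unit]] -> [Ty [Pr [Base unit]]]]]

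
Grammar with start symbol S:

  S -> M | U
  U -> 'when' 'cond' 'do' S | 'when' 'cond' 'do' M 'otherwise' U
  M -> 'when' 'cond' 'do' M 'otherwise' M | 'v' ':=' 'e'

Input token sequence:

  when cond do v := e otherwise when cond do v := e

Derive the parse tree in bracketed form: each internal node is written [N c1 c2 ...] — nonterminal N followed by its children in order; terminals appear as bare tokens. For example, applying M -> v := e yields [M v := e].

[S [U when cond do [M v := e] otherwise [U when cond do [S [M v := e]]]]]

S
U
when cond do M otherwise U
when cond do v := e otherwise U
when cond do v := e otherwise when cond do S
when cond do v := e otherwise when cond do M
when cond do v := e otherwise when cond do v := e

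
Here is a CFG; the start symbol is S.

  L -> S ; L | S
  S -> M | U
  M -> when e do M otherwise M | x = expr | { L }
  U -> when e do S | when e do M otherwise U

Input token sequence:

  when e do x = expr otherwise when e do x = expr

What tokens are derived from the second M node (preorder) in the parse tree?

x = expr

[S [U when e do [M x = expr] otherwise [U when e do [S [M x = expr]]]]]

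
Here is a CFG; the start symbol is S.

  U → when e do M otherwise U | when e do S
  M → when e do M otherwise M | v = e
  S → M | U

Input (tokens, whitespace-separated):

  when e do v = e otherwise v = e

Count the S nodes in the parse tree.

[S [M when e do [M v = e] otherwise [M v = e]]]

1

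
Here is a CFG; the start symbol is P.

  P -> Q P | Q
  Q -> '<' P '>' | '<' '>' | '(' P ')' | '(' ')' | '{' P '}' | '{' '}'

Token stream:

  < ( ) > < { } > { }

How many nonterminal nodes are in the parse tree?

10

[P [Q < [P [Q ( )]] >] [P [Q < [P [Q { }]] >] [P [Q { }]]]]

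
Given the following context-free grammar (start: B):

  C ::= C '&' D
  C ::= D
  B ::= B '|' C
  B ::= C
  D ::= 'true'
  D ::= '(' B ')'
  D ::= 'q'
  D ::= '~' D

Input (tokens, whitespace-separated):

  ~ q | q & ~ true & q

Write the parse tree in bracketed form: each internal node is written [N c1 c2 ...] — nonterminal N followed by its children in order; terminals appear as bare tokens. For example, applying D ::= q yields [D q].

[B [B [C [D ~ [D q]]]] | [C [C [C [D q]] & [D ~ [D true]]] & [D q]]]

B
B | C
C | C
D | C
~ D | C
~ q | C
~ q | C & D
~ q | C & D & D
~ q | D & D & D
~ q | q & D & D
~ q | q & ~ D & D
~ q | q & ~ true & D
~ q | q & ~ true & q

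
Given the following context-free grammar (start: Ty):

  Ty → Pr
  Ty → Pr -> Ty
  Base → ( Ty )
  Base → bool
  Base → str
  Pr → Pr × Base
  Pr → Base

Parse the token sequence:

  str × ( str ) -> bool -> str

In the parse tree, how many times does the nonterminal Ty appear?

[Ty [Pr [Pr [Base str]] × [Base ( [Ty [Pr [Base str]]] )]] -> [Ty [Pr [Base bool]] -> [Ty [Pr [Base str]]]]]

4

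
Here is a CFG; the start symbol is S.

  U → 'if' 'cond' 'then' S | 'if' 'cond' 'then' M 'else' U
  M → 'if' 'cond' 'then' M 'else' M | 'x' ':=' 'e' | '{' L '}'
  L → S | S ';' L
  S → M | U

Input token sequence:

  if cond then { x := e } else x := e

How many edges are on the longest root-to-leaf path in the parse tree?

6

[S [M if cond then [M { [L [S [M x := e]]] }] else [M x := e]]]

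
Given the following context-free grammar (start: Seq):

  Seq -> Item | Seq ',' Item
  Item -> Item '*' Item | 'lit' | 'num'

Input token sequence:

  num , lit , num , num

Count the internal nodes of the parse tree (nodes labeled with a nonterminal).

[Seq [Seq [Seq [Seq [Item num]] , [Item lit]] , [Item num]] , [Item num]]

8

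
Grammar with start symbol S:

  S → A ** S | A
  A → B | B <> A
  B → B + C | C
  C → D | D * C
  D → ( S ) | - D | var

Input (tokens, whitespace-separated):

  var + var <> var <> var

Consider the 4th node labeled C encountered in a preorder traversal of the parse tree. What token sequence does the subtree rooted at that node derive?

[S [A [B [B [C [D var]]] + [C [D var]]] <> [A [B [C [D var]]] <> [A [B [C [D var]]]]]]]

var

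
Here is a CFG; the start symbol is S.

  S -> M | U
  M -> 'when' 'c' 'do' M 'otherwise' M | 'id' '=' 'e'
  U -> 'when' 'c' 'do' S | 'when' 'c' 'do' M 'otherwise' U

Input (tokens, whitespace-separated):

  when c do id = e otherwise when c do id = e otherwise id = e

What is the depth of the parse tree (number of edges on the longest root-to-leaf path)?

[S [M when c do [M id = e] otherwise [M when c do [M id = e] otherwise [M id = e]]]]

4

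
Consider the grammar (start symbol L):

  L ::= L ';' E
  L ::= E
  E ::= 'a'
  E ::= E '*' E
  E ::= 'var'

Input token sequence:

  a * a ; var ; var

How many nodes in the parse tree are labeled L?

3

[L [L [L [E [E a] * [E a]]] ; [E var]] ; [E var]]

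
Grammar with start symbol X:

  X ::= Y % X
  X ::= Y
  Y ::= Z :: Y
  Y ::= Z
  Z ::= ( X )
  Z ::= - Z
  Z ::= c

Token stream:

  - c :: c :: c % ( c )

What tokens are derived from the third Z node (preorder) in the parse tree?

[X [Y [Z - [Z c]] :: [Y [Z c] :: [Y [Z c]]]] % [X [Y [Z ( [X [Y [Z c]]] )]]]]

c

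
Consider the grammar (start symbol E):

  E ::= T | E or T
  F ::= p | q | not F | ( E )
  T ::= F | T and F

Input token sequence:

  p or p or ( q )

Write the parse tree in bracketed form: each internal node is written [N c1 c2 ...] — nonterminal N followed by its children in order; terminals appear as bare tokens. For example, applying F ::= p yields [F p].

E
E or T
E or T or T
T or T or T
F or T or T
p or T or T
p or F or T
p or p or T
p or p or F
p or p or ( E )
p or p or ( T )
p or p or ( F )
p or p or ( q )

[E [E [E [T [F p]]] or [T [F p]]] or [T [F ( [E [T [F q]]] )]]]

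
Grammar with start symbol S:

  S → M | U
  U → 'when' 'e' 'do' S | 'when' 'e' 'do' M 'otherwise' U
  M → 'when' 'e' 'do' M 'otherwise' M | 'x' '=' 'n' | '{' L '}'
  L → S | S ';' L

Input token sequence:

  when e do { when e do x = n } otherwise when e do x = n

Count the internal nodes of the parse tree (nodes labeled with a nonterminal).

11

[S [U when e do [M { [L [S [U when e do [S [M x = n]]]]] }] otherwise [U when e do [S [M x = n]]]]]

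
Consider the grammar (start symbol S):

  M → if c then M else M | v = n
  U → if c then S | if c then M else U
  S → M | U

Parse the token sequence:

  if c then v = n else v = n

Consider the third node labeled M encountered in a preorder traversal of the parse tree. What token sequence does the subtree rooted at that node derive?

v = n

[S [M if c then [M v = n] else [M v = n]]]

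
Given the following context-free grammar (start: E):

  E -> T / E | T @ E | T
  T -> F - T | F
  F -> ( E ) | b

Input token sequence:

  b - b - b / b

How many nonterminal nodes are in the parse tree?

[E [T [F b] - [T [F b] - [T [F b]]]] / [E [T [F b]]]]

10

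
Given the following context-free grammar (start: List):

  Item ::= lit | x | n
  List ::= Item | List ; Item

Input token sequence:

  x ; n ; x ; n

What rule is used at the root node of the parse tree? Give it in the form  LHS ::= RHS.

[List [List [List [List [Item x]] ; [Item n]] ; [Item x]] ; [Item n]]

List ::= List ; Item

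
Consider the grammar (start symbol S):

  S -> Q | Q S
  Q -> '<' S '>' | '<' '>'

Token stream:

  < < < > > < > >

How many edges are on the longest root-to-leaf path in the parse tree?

6

[S [Q < [S [Q < [S [Q < >]] >] [S [Q < >]]] >]]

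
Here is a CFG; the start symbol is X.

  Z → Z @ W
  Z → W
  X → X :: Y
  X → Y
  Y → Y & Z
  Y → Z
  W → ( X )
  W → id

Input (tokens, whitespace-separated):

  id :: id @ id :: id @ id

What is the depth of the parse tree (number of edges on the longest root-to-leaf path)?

[X [X [X [Y [Z [W id]]]] :: [Y [Z [Z [W id]] @ [W id]]]] :: [Y [Z [Z [W id]] @ [W id]]]]

6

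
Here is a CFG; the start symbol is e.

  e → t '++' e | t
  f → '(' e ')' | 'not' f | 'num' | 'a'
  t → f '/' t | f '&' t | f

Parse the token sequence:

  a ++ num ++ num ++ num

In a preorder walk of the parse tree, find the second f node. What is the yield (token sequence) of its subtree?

num

[e [t [f a]] ++ [e [t [f num]] ++ [e [t [f num]] ++ [e [t [f num]]]]]]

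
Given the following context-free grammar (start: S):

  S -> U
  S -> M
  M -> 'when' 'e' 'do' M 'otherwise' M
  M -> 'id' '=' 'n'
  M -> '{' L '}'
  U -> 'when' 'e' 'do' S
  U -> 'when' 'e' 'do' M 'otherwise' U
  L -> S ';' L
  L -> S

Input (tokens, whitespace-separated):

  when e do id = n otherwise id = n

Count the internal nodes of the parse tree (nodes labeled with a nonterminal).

[S [M when e do [M id = n] otherwise [M id = n]]]

4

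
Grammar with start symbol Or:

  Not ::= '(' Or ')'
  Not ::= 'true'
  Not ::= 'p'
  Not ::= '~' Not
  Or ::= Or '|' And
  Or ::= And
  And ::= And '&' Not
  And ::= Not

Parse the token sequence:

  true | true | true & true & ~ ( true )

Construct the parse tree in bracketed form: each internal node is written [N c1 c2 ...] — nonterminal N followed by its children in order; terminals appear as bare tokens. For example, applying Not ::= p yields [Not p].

Or
Or | And
Or | And | And
And | And | And
Not | And | And
true | And | And
true | Not | And
true | true | And
true | true | And & Not
true | true | And & Not & Not
true | true | Not & Not & Not
true | true | true & Not & Not
true | true | true & true & Not
true | true | true & true & ~ Not
true | true | true & true & ~ ( Or )
true | true | true & true & ~ ( And )
true | true | true & true & ~ ( Not )
true | true | true & true & ~ ( true )

[Or [Or [Or [And [Not true]]] | [And [Not true]]] | [And [And [And [Not true]] & [Not true]] & [Not ~ [Not ( [Or [And [Not true]]] )]]]]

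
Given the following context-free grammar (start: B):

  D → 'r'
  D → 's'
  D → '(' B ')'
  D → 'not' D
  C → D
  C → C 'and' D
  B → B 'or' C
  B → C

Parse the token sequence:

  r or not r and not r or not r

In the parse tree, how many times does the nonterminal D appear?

[B [B [B [C [D r]]] or [C [C [D not [D r]]] and [D not [D r]]]] or [C [D not [D r]]]]

7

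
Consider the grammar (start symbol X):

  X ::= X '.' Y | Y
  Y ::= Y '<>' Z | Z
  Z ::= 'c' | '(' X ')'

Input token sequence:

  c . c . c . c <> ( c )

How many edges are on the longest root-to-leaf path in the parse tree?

6

[X [X [X [X [Y [Z c]]] . [Y [Z c]]] . [Y [Z c]]] . [Y [Y [Z c]] <> [Z ( [X [Y [Z c]]] )]]]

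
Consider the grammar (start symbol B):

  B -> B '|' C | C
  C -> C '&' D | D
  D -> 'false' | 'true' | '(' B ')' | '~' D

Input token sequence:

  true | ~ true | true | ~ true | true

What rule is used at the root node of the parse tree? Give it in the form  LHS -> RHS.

B -> B '|' C

[B [B [B [B [B [C [D true]]] | [C [D ~ [D true]]]] | [C [D true]]] | [C [D ~ [D true]]]] | [C [D true]]]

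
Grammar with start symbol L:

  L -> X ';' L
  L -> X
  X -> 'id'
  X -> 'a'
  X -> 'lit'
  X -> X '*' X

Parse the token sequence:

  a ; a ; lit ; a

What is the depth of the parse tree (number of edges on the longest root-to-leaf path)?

[L [X a] ; [L [X a] ; [L [X lit] ; [L [X a]]]]]

5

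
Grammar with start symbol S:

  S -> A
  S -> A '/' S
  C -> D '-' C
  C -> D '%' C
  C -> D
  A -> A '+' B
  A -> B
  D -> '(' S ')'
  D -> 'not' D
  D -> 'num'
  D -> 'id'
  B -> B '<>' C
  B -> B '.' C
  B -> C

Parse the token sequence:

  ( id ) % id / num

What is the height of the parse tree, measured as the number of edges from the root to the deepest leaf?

10

[S [A [B [C [D ( [S [A [B [C [D id]]]]] )] % [C [D id]]]]] / [S [A [B [C [D num]]]]]]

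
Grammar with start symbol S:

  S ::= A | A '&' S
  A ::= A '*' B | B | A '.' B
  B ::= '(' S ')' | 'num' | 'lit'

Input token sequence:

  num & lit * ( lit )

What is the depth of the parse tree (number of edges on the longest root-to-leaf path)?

7

[S [A [B num]] & [S [A [A [B lit]] * [B ( [S [A [B lit]]] )]]]]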